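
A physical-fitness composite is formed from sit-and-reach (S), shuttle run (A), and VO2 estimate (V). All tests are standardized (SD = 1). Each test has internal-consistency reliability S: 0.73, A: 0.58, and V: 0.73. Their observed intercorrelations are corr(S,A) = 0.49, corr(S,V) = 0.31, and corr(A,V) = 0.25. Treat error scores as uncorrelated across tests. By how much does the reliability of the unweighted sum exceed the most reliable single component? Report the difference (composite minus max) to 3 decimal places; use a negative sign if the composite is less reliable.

0.082

Var(sum) = 3 + 2.1 = 5.1; true-score variance = 2.04 + 2.1 = 4.14; composite reliability = 0.8118.
Max component reliability = 0.7300.
Difference = 0.8118 − 0.7300 = 0.082.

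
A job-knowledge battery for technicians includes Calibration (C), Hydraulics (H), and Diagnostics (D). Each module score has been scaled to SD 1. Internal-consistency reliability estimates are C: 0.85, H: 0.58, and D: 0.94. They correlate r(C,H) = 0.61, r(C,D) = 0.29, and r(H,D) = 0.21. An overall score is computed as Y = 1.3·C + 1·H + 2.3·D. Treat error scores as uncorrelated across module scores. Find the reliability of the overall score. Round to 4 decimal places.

0.9192

Var(Y) = 1.3² + 1 + 2.3² + 2·[1.3·0.61 + 2.99·0.29 + 2.3·0.21] = 7.98 + 4.2862 = 12.2662.
Under uncorrelated errors the observed covariances equal the true-score covariances, so only the own-variance terms attenuate.
True-score variance = [1.3²·0.85 + 0.58 + 2.3²·0.94] + 4.2862 = 6.9891 + 4.2862 = 11.2753.
Reliability = 11.2753 / 12.2662 = 0.9192.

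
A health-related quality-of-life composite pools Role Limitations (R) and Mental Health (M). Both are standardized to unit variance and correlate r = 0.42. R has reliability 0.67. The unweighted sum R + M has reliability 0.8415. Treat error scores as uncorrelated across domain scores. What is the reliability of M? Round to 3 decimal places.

Var(R+M) = 2 + 2·0.42 = 2.840.
True-score variance = ρ_R + ρ_M + 2·0.42, so 0.8415 = (0.67 + ρ_M + 0.84) / 2.840.
ρ_M = 0.8415·2.840 − 0.67 − 0.84 = 0.880.

0.880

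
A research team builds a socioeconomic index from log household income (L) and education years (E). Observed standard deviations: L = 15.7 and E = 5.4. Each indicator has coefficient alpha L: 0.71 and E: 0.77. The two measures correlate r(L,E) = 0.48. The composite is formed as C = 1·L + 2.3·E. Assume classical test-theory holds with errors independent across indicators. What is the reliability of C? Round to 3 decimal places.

0.818

Var(C) = 15.7² + 2.3²·5.4² + 2·[2.3·15.7·5.4·0.48] = 400.746 + 187.194 = 587.941.
Under uncorrelated errors the observed covariances equal the true-score covariances, so only the own-variance terms attenuate.
True-score variance = [15.7²·0.71 + 2.3²·5.4²·0.77] + 187.194 = 293.785 + 187.194 = 480.98.
Reliability = 480.98 / 587.941 = 0.818.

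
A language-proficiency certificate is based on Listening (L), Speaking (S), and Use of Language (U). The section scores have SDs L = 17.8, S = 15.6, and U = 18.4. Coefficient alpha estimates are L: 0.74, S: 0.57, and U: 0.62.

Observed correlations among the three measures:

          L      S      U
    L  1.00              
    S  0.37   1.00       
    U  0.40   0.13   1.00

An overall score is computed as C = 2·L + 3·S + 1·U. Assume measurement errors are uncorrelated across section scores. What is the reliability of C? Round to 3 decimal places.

Var(C) = 2²·17.8² + 3²·15.6² + 18.4² + 2·[6·17.8·15.6·0.37 + 2·17.8·18.4·0.40 + 3·15.6·18.4·0.13] = 3796.16 + 1980.82 = 5776.98.
With uncorrelated errors the cross-covariances are all true-score covariance, so they carry over unchanged; only the diagonal terms shrink to ρᵢσᵢ².
True-score variance = [2²·17.8²·0.74 + 3²·15.6²·0.57 + 18.4²·0.62] + 1980.82 = 2396.19 + 1980.82 = 4377.01.
Reliability = 4377.01 / 5776.98 = 0.758.

0.758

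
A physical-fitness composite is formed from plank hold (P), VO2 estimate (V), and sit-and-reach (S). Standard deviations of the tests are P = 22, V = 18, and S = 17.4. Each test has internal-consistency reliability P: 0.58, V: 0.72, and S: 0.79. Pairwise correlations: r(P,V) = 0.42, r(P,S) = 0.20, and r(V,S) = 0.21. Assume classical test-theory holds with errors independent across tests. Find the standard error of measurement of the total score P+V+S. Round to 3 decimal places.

Var(total) = 1110.76 + 617.304 = 1728.06.
True-score variance = 753.18 + 617.304 = 1370.48, so reliability = 0.7931.
Error variance = 1728.06 − 1370.48 = 357.58; SEM = √357.58 = 18.910.

18.910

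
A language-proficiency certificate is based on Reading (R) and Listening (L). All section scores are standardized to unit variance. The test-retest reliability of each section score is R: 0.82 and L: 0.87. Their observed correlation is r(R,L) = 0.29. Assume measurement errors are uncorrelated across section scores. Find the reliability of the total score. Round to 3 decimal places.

Var(R+L) = 2 + 2·[0.29] = 2 + 0.58 = 2.58.
With uncorrelated errors the cross-covariances are all true-score covariance, so they carry over unchanged; only the diagonal terms shrink to ρᵢσᵢ².
True-score variance = [0.82 + 0.87] + 0.58 = 1.69 + 0.58 = 2.27.
Reliability = 2.27 / 2.58 = 0.880.

0.880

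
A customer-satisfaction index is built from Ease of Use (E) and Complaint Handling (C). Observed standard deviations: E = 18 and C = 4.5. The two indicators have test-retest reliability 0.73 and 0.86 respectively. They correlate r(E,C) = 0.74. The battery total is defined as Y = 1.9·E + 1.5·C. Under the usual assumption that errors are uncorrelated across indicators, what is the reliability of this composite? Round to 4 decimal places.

0.7931

Var(Y) = 1.9²·18² + 1.5²·4.5² + 2·[2.85·18·4.5·0.74] = 1215.2 + 341.658 = 1556.86.
With uncorrelated errors the cross-covariances are all true-score covariance, so they carry over unchanged; only the diagonal terms shrink to ρᵢσᵢ².
True-score variance = [1.9²·18²·0.73 + 1.5²·4.5²·0.86] + 341.658 = 893.021 + 341.658 = 1234.68.
Reliability = 1234.68 / 1556.86 = 0.7931.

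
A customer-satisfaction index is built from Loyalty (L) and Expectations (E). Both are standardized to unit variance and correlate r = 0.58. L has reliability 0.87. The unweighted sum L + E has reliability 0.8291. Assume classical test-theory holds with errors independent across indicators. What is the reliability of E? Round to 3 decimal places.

0.590

Var(L+E) = 2 + 2·0.58 = 3.160.
True-score variance = ρ_L + ρ_E + 2·0.58, so 0.8291 = (0.87 + ρ_E + 1.16) / 3.160.
ρ_E = 0.8291·3.160 − 0.87 − 1.16 = 0.590.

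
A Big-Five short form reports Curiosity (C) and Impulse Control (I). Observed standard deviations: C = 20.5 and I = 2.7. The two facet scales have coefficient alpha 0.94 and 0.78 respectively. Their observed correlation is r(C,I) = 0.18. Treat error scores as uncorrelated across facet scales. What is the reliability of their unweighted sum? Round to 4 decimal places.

Var(C+I) = 20.5² + 2.7² + 2·[20.5·2.7·0.18] = 427.54 + 19.926 = 447.466.
With uncorrelated errors the cross-covariances are all true-score covariance, so they carry over unchanged; only the diagonal terms shrink to ρᵢσᵢ².
True-score variance = [20.5²·0.94 + 2.7²·0.78] + 19.926 = 400.721 + 19.926 = 420.647.
Reliability = 420.647 / 447.466 = 0.9401.

0.9401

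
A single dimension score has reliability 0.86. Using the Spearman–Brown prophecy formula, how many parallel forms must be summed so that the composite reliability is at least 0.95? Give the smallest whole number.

4

k ≥ ρ*(1−ρ₁)/(ρ₁(1−ρ*)) = 0.95·0.14 / (0.86·0.05) = 3.093.
Smallest integer k = 4.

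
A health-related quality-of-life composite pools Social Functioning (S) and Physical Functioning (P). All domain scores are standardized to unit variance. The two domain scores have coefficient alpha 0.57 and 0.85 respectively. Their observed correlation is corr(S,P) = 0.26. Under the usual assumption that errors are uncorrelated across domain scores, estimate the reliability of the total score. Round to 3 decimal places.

0.770

Var(S+P) = 2 + 2·[0.26] = 2 + 0.52 = 2.52.
With uncorrelated errors the cross-covariances are all true-score covariance, so they carry over unchanged; only the diagonal terms shrink to ρᵢσᵢ².
True-score variance = [0.57 + 0.85] + 0.52 = 1.42 + 0.52 = 1.94.
Reliability = 1.94 / 2.52 = 0.770.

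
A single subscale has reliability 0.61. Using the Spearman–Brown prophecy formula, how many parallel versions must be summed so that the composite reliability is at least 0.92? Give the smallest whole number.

8

k ≥ ρ*(1−ρ₁)/(ρ₁(1−ρ*)) = 0.92·0.39 / (0.61·0.08) = 7.352.
Smallest integer k = 8.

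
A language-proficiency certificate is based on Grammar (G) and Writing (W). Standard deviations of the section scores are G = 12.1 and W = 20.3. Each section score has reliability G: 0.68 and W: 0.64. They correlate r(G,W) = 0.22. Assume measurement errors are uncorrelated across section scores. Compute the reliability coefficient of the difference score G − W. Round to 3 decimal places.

Var(G−W) = 12.1² + 20.3² − 2·12.1·20.3·0.22 = 558.5 − 108.077 = 450.423.
With uncorrelated errors the cross-covariances are all true-score covariance, so they carry over unchanged; only the diagonal terms shrink to ρᵢσᵢ².
True-score variance = [12.1²·0.68 + 20.3²·0.64] − 108.077 = 363.296 − 108.077 = 255.219.
Reliability = 255.219 / 450.423 = 0.567.

0.567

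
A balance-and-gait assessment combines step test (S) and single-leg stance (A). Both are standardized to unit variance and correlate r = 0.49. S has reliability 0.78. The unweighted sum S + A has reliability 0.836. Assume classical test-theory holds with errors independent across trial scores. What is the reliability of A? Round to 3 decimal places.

Var(S+A) = 2 + 2·0.49 = 2.980.
True-score variance = ρ_S + ρ_A + 2·0.49, so 0.836 = (0.78 + ρ_A + 0.98) / 2.980.
ρ_A = 0.836·2.980 − 0.78 − 0.98 = 0.731.

0.731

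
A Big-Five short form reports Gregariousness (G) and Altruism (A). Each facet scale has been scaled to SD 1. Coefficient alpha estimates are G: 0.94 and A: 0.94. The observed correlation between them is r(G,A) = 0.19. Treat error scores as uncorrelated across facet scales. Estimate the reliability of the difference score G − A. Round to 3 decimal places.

0.926

Var(G−A) = 1 + 1 − 2·0.19 = 2 − 0.38 = 1.62.
Because errors are independent across components, Cov(Tᵢ,Tⱼ) = Cov(Xᵢ,Xⱼ); the off-diagonal part of the true-score variance is the same as above.
True-score variance = [0.94 + 0.94] − 0.38 = 1.88 − 0.38 = 1.5.
Reliability = 1.5 / 1.62 = 0.926.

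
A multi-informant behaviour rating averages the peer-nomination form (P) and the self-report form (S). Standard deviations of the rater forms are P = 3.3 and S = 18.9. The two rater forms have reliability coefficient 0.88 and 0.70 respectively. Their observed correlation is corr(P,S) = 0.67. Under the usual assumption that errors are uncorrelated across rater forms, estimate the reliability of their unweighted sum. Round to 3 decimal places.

Var(P+S) = 3.3² + 18.9² + 2·[3.3·18.9·0.67] = 368.1 + 83.5758 = 451.676.
With uncorrelated errors the cross-covariances are all true-score covariance, so they carry over unchanged; only the diagonal terms shrink to ρᵢσᵢ².
True-score variance = [3.3²·0.88 + 18.9²·0.70] + 83.5758 = 259.63 + 83.5758 = 343.206.
Reliability = 343.206 / 451.676 = 0.760.

0.760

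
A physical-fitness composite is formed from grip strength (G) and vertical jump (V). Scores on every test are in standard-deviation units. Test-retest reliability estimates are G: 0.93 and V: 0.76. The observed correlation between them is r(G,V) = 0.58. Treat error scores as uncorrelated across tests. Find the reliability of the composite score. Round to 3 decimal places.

Var(G+V) = 2 + 2·[0.58] = 2 + 1.16 = 3.16.
With uncorrelated errors the cross-covariances are all true-score covariance, so they carry over unchanged; only the diagonal terms shrink to ρᵢσᵢ².
True-score variance = [0.93 + 0.76] + 1.16 = 1.69 + 1.16 = 2.85.
Reliability = 2.85 / 3.16 = 0.902.

0.902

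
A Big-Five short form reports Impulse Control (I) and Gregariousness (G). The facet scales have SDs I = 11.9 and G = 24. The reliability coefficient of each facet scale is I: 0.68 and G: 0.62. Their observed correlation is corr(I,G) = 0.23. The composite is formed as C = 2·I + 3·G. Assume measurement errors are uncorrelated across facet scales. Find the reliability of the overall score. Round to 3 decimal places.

Var(C) = 2²·11.9² + 3²·24² + 2·[6·11.9·24·0.23] = 5750.44 + 788.256 = 6538.7.
Under uncorrelated errors the observed covariances equal the true-score covariances, so only the own-variance terms attenuate.
True-score variance = [2²·11.9²·0.68 + 3²·24²·0.62] + 788.256 = 3599.26 + 788.256 = 4387.52.
Reliability = 4387.52 / 6538.7 = 0.671.

0.671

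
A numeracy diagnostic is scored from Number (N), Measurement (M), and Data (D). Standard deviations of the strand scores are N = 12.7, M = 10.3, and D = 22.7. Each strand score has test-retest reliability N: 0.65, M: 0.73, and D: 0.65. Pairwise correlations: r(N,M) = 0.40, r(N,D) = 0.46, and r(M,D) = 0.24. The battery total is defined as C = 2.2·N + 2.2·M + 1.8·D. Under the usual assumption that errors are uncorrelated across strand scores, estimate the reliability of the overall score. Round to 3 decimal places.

0.799

Var(C) = 2.2²·12.7² + 2.2²·10.3² + 1.8²·22.7² + 2·[4.84·12.7·10.3·0.40 + 3.96·12.7·22.7·0.46 + 3.96·10.3·22.7·0.24] = 2963.66 + 2001.22 = 4964.88.
With uncorrelated errors the cross-covariances are all true-score covariance, so they carry over unchanged; only the diagonal terms shrink to ρᵢσᵢ².
True-score variance = [2.2²·12.7²·0.65 + 2.2²·10.3²·0.73 + 1.8²·22.7²·0.65] + 2001.22 = 1967.46 + 2001.22 = 3968.68.
Reliability = 3968.68 / 4964.88 = 0.799.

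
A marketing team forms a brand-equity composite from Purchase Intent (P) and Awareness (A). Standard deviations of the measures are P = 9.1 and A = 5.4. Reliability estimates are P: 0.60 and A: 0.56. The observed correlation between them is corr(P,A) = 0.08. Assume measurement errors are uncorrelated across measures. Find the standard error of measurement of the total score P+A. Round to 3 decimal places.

Var(total) = 111.97 + 7.8624 = 119.832.
True-score variance = 66.0156 + 7.8624 = 73.878, so reliability = 0.6165.
Error variance = 119.832 − 73.878 = 45.9544; SEM = √45.9544 = 6.779.

6.779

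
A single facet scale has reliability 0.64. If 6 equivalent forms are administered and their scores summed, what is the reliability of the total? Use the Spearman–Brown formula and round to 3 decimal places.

0.914

ρ_k = kρ / (1 + (k−1)ρ) = 6·0.64 / (1 + 5·0.64) = 3.840 / 4.200 = 0.914.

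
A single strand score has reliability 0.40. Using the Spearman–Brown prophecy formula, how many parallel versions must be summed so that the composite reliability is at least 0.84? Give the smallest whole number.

k ≥ ρ*(1−ρ₁)/(ρ₁(1−ρ*)) = 0.84·0.60 / (0.40·0.16) = 7.875.
Smallest integer k = 8.

8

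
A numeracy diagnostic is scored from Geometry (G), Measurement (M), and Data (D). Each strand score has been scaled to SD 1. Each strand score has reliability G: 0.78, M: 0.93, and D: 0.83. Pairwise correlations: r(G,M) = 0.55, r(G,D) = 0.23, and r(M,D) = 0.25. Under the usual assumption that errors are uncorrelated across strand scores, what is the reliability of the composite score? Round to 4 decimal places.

Var(G+M+D) = 3 + 2·[0.55 + 0.23 + 0.25] = 3 + 2.06 = 5.06.
With uncorrelated errors the cross-covariances are all true-score covariance, so they carry over unchanged; only the diagonal terms shrink to ρᵢσᵢ².
True-score variance = [0.78 + 0.93 + 0.83] + 2.06 = 2.54 + 2.06 = 4.6.
Reliability = 4.6 / 5.06 = 0.9091.

0.9091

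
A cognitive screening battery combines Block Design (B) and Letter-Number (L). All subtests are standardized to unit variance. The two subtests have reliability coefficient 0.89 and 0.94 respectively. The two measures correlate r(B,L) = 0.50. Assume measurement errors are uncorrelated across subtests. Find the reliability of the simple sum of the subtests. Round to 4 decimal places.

0.9433

Var(B+L) = 2 + 2·[0.50] = 2 + 1 = 3.
Because errors are independent across components, Cov(Tᵢ,Tⱼ) = Cov(Xᵢ,Xⱼ); the off-diagonal part of the true-score variance is the same as above.
True-score variance = [0.89 + 0.94] + 1 = 1.83 + 1 = 2.83.
Reliability = 2.83 / 3 = 0.9433.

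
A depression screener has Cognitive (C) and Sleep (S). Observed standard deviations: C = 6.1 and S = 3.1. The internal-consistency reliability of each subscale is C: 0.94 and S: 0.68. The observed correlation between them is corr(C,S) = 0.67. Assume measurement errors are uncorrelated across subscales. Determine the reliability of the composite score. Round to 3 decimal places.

Var(C+S) = 6.1² + 3.1² + 2·[6.1·3.1·0.67] = 46.82 + 25.3394 = 72.1594.
With uncorrelated errors the cross-covariances are all true-score covariance, so they carry over unchanged; only the diagonal terms shrink to ρᵢσᵢ².
True-score variance = [6.1²·0.94 + 3.1²·0.68] + 25.3394 = 41.5122 + 25.3394 = 66.8516.
Reliability = 66.8516 / 72.1594 = 0.926.

0.926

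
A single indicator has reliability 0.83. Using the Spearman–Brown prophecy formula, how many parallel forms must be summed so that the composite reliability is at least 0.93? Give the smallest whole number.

k ≥ ρ*(1−ρ₁)/(ρ₁(1−ρ*)) = 0.93·0.17 / (0.83·0.07) = 2.721.
Smallest integer k = 3.

3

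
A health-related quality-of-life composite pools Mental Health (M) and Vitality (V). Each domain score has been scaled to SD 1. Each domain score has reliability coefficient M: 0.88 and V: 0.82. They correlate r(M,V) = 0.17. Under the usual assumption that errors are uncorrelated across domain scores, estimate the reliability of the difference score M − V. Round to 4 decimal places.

0.8193

Var(M−V) = 1 + 1 − 2·0.17 = 2 − 0.34 = 1.66.
Because errors are independent across components, Cov(Tᵢ,Tⱼ) = Cov(Xᵢ,Xⱼ); the off-diagonal part of the true-score variance is the same as above.
True-score variance = [0.88 + 0.82] − 0.34 = 1.7 − 0.34 = 1.36.
Reliability = 1.36 / 1.66 = 0.8193.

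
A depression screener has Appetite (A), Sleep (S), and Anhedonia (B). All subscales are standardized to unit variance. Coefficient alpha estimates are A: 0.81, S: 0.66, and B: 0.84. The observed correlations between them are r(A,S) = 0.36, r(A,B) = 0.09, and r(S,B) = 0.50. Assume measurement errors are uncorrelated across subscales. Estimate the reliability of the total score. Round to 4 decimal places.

0.8592

Var(A+S+B) = 3 + 2·[0.36 + 0.09 + 0.50] = 3 + 1.9 = 4.9.
Because errors are independent across components, Cov(Tᵢ,Tⱼ) = Cov(Xᵢ,Xⱼ); the off-diagonal part of the true-score variance is the same as above.
True-score variance = [0.81 + 0.66 + 0.84] + 1.9 = 2.31 + 1.9 = 4.21.
Reliability = 4.21 / 4.9 = 0.8592.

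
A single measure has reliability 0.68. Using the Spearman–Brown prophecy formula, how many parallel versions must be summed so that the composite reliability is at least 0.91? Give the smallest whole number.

k ≥ ρ*(1−ρ₁)/(ρ₁(1−ρ*)) = 0.91·0.32 / (0.68·0.09) = 4.758.
Smallest integer k = 5.

5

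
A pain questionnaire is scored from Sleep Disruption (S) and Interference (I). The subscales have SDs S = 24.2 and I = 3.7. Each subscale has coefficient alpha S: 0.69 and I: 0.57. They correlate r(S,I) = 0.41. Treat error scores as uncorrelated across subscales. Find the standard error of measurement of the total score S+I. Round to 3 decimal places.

Var(total) = 599.33 + 73.4228 = 672.753.
True-score variance = 411.895 + 73.4228 = 485.318, so reliability = 0.7214.
Error variance = 672.753 − 485.318 = 187.435; SEM = √187.435 = 13.691.

13.691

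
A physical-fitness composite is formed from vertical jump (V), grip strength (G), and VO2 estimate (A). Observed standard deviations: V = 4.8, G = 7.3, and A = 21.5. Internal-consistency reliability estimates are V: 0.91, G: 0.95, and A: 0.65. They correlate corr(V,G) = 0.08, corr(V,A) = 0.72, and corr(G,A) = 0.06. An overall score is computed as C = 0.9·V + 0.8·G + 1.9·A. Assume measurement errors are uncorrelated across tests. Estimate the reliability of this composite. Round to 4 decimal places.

Var(C) = 0.9²·4.8² + 0.8²·7.3² + 1.9²·21.5² + 2·[0.72·4.8·7.3·0.08 + 1.71·4.8·21.5·0.72 + 1.52·7.3·21.5·0.06] = 1721.49 + 286.784 = 2008.27.
With uncorrelated errors the cross-covariances are all true-score covariance, so they carry over unchanged; only the diagonal terms shrink to ρᵢσᵢ².
True-score variance = [0.9²·4.8²·0.91 + 0.8²·7.3²·0.95 + 1.9²·21.5²·0.65] + 286.784 = 1134.05 + 286.784 = 1420.84.
Reliability = 1420.84 / 2008.27 = 0.7075.

0.7075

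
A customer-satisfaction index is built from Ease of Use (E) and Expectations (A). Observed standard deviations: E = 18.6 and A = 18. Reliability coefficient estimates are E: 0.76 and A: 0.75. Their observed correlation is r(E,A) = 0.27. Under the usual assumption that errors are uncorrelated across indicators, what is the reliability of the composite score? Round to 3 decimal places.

Var(E+A) = 18.6² + 18² + 2·[18.6·18·0.27] = 669.96 + 180.792 = 850.752.
With uncorrelated errors the cross-covariances are all true-score covariance, so they carry over unchanged; only the diagonal terms shrink to ρᵢσᵢ².
True-score variance = [18.6²·0.76 + 18²·0.75] + 180.792 = 505.93 + 180.792 = 686.722.
Reliability = 686.722 / 850.752 = 0.807.

0.807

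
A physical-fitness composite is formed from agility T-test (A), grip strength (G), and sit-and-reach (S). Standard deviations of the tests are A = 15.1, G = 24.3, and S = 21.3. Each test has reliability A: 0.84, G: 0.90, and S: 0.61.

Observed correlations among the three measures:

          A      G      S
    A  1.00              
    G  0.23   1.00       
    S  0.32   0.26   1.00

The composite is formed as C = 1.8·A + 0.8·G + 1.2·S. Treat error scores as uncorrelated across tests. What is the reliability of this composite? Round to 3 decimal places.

Var(C) = 1.8²·15.1² + 0.8²·24.3² + 1.2²·21.3² + 2·[1.44·15.1·24.3·0.23 + 2.16·15.1·21.3·0.32 + 0.96·24.3·21.3·0.26] = 1769.98 + 946.057 = 2716.04.
Because errors are independent across components, Cov(Tᵢ,Tⱼ) = Cov(Xᵢ,Xⱼ); the off-diagonal part of the true-score variance is the same as above.
True-score variance = [1.8²·15.1²·0.84 + 0.8²·24.3²·0.90 + 1.2²·21.3²·0.61] + 946.057 = 1359.2 + 946.057 = 2305.25.
Reliability = 2305.25 / 2716.04 = 0.849.

0.849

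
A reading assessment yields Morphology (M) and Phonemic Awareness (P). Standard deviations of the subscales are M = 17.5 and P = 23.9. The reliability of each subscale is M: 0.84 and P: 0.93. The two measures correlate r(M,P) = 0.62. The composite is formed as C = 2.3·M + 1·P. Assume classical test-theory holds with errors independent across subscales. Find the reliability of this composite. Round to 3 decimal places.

0.912

Var(C) = 2.3²·17.5² + 23.9² + 2·[2.3·17.5·23.9·0.62] = 2191.27 + 1192.85 = 3384.12.
Under uncorrelated errors the observed covariances equal the true-score covariances, so only the own-variance terms attenuate.
True-score variance = [2.3²·17.5²·0.84 + 23.9²·0.93] + 1192.85 = 1892.08 + 1192.85 = 3084.93.
Reliability = 3084.93 / 3384.12 = 0.912.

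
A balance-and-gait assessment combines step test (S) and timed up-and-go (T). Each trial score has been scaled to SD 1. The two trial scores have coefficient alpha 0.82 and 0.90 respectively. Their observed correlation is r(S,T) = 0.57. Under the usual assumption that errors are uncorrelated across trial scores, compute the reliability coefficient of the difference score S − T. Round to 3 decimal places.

Var(S−T) = 1 + 1 − 2·0.57 = 2 − 1.14 = 0.86.
Under uncorrelated errors the observed covariances equal the true-score covariances, so only the own-variance terms attenuate.
True-score variance = [0.82 + 0.90] − 1.14 = 1.72 − 1.14 = 0.58.
Reliability = 0.58 / 0.86 = 0.674.

0.674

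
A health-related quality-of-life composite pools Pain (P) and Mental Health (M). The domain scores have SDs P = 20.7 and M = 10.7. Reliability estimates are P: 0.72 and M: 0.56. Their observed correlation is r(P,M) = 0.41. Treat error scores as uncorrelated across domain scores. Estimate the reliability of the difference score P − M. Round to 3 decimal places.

0.529

Var(P−M) = 20.7² + 10.7² − 2·20.7·10.7·0.41 = 542.98 − 181.622 = 361.358.
With uncorrelated errors the cross-covariances are all true-score covariance, so they carry over unchanged; only the diagonal terms shrink to ρᵢσᵢ².
True-score variance = [20.7²·0.72 + 10.7²·0.56] − 181.622 = 372.627 − 181.622 = 191.005.
Reliability = 191.005 / 361.358 = 0.529.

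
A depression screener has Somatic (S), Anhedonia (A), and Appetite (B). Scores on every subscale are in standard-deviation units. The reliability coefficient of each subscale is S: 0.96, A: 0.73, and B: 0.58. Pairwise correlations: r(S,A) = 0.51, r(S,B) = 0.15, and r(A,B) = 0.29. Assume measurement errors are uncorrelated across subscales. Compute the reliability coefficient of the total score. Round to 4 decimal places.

0.8510

Var(S+A+B) = 3 + 2·[0.51 + 0.15 + 0.29] = 3 + 1.9 = 4.9.
Under uncorrelated errors the observed covariances equal the true-score covariances, so only the own-variance terms attenuate.
True-score variance = [0.96 + 0.73 + 0.58] + 1.9 = 2.27 + 1.9 = 4.17.
Reliability = 4.17 / 4.9 = 0.8510.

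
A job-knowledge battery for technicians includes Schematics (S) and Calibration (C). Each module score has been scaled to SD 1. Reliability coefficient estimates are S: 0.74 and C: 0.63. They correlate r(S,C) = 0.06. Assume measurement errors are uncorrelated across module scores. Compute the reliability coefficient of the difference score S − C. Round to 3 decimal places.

Var(S−C) = 1 + 1 − 2·0.06 = 2 − 0.12 = 1.88.
With uncorrelated errors the cross-covariances are all true-score covariance, so they carry over unchanged; only the diagonal terms shrink to ρᵢσᵢ².
True-score variance = [0.74 + 0.63] − 0.12 = 1.37 − 0.12 = 1.25.
Reliability = 1.25 / 1.88 = 0.665.

0.665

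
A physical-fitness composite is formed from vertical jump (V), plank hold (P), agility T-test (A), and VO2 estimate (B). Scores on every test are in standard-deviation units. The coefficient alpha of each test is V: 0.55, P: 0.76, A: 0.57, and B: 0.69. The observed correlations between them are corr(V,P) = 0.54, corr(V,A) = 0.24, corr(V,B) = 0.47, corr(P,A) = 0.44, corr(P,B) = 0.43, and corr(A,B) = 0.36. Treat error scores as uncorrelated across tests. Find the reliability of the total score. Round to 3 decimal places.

0.840

Var(V+P+A+B) = 4 + 2·[0.54 + 0.24 + 0.47 + 0.44 + 0.43 + 0.36] = 4 + 4.96 = 8.96.
Because errors are independent across components, Cov(Tᵢ,Tⱼ) = Cov(Xᵢ,Xⱼ); the off-diagonal part of the true-score variance is the same as above.
True-score variance = [0.55 + 0.76 + 0.57 + 0.69] + 4.96 = 2.57 + 4.96 = 7.53.
Reliability = 7.53 / 8.96 = 0.840.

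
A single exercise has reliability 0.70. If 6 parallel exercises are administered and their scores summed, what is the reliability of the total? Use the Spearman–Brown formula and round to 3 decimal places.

0.933

ρ_k = kρ / (1 + (k−1)ρ) = 6·0.70 / (1 + 5·0.70) = 4.200 / 4.500 = 0.933.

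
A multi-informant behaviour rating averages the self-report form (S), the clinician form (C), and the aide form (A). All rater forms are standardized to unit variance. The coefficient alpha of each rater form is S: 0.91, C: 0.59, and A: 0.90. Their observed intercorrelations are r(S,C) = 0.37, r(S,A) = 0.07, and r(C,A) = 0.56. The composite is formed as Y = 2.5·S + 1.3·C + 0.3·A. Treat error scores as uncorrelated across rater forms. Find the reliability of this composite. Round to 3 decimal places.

Var(Y) = 2.5² + 1.3² + 0.3² + 2·[3.25·0.37 + 0.75·0.07 + 0.39·0.56] = 8.03 + 2.9468 = 10.9768.
Because errors are independent across components, Cov(Tᵢ,Tⱼ) = Cov(Xᵢ,Xⱼ); the off-diagonal part of the true-score variance is the same as above.
True-score variance = [2.5²·0.91 + 1.3²·0.59 + 0.3²·0.90] + 2.9468 = 6.7656 + 2.9468 = 9.7124.
Reliability = 9.7124 / 10.9768 = 0.885.

0.885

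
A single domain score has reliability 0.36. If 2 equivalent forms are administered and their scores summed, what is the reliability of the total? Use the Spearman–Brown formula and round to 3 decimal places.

0.529

ρ_k = kρ / (1 + (k−1)ρ) = 2·0.36 / (1 + 1·0.36) = 0.720 / 1.360 = 0.529.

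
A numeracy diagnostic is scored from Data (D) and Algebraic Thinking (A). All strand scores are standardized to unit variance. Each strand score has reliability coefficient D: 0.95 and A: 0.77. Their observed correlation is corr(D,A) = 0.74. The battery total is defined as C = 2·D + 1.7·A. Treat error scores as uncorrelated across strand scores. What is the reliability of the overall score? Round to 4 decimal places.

0.9275

Var(C) = 2² + 1.7² + 2·[3.4·0.74] = 6.89 + 5.032 = 11.922.
Because errors are independent across components, Cov(Tᵢ,Tⱼ) = Cov(Xᵢ,Xⱼ); the off-diagonal part of the true-score variance is the same as above.
True-score variance = [2²·0.95 + 1.7²·0.77] + 5.032 = 6.0253 + 5.032 = 11.0573.
Reliability = 11.0573 / 11.922 = 0.9275.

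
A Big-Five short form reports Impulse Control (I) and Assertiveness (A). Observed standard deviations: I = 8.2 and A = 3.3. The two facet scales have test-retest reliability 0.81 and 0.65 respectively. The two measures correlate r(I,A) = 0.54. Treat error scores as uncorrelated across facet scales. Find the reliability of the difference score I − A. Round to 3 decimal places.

0.661

Var(I−A) = 8.2² + 3.3² − 2·8.2·3.3·0.54 = 78.13 − 29.2248 = 48.9052.
Because errors are independent across components, Cov(Tᵢ,Tⱼ) = Cov(Xᵢ,Xⱼ); the off-diagonal part of the true-score variance is the same as above.
True-score variance = [8.2²·0.81 + 3.3²·0.65] − 29.2248 = 61.5429 − 29.2248 = 32.3181.
Reliability = 32.3181 / 48.9052 = 0.661.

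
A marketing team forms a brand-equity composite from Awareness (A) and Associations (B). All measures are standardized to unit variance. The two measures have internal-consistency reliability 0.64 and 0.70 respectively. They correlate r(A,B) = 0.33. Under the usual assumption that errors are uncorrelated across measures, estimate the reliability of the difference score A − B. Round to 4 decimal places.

Var(A−B) = 1 + 1 − 2·0.33 = 2 − 0.66 = 1.34.
Because errors are independent across components, Cov(Tᵢ,Tⱼ) = Cov(Xᵢ,Xⱼ); the off-diagonal part of the true-score variance is the same as above.
True-score variance = [0.64 + 0.70] − 0.66 = 1.34 − 0.66 = 0.68.
Reliability = 0.68 / 1.34 = 0.5075.

0.5075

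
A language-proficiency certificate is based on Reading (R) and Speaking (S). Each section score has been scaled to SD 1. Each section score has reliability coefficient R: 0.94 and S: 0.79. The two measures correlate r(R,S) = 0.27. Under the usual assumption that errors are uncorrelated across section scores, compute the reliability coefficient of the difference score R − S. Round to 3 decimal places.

Var(R−S) = 1 + 1 − 2·0.27 = 2 − 0.54 = 1.46.
With uncorrelated errors the cross-covariances are all true-score covariance, so they carry over unchanged; only the diagonal terms shrink to ρᵢσᵢ².
True-score variance = [0.94 + 0.79] − 0.54 = 1.73 − 0.54 = 1.19.
Reliability = 1.19 / 1.46 = 0.815.

0.815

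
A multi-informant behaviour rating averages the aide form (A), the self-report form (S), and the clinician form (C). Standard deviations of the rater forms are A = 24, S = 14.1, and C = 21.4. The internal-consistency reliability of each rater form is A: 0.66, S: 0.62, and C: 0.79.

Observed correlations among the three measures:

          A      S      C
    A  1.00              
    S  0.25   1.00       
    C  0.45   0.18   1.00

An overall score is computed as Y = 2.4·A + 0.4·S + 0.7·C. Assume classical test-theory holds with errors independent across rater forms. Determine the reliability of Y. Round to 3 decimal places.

Var(Y) = 2.4²·24² + 0.4²·14.1² + 0.7²·21.4² + 2·[0.96·24·14.1·0.25 + 1.68·24·21.4·0.45 + 0.28·14.1·21.4·0.18] = 3573.97 + 969.411 = 4543.38.
With uncorrelated errors the cross-covariances are all true-score covariance, so they carry over unchanged; only the diagonal terms shrink to ρᵢσᵢ².
True-score variance = [2.4²·24²·0.66 + 0.4²·14.1²·0.62 + 0.7²·21.4²·0.79] + 969.411 = 2386.72 + 969.411 = 3356.13.
Reliability = 3356.13 / 4543.38 = 0.739.

0.739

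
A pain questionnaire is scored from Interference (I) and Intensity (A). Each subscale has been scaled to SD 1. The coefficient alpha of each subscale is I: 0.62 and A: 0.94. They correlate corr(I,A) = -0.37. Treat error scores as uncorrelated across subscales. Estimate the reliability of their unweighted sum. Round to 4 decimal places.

Var(I+A) = 2 + 2·[(-0.37)] = 2 − 0.74 = 1.26.
Because errors are independent across components, Cov(Tᵢ,Tⱼ) = Cov(Xᵢ,Xⱼ); the off-diagonal part of the true-score variance is the same as above.
True-score variance = [0.62 + 0.94] − 0.74 = 1.56 − 0.74 = 0.82.
Reliability = 0.82 / 1.26 = 0.6508.

0.6508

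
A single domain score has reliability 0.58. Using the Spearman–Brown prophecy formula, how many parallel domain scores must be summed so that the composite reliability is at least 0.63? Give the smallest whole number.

2

k ≥ ρ*(1−ρ₁)/(ρ₁(1−ρ*)) = 0.63·0.42 / (0.58·0.37) = 1.233.
Smallest integer k = 2.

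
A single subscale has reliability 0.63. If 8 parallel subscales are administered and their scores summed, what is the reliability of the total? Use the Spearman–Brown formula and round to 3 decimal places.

ρ_k = kρ / (1 + (k−1)ρ) = 8·0.63 / (1 + 7·0.63) = 5.040 / 5.410 = 0.932.

0.932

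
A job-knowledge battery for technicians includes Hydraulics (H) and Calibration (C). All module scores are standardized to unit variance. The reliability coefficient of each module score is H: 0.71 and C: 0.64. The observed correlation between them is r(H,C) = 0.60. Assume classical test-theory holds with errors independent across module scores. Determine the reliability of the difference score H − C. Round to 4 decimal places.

Var(H−C) = 1 + 1 − 2·0.60 = 2 − 1.2 = 0.8.
Under uncorrelated errors the observed covariances equal the true-score covariances, so only the own-variance terms attenuate.
True-score variance = [0.71 + 0.64] − 1.2 = 1.35 − 1.2 = 0.15.
Reliability = 0.15 / 0.8 = 0.1875.

0.1875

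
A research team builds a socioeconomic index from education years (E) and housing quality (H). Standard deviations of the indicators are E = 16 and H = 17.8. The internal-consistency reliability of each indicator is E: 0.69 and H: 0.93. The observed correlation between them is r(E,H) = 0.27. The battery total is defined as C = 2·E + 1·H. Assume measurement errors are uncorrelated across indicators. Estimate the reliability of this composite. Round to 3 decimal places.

0.794

Var(C) = 2²·16² + 17.8² + 2·[2·16·17.8·0.27] = 1340.84 + 307.584 = 1648.42.
Because errors are independent across components, Cov(Tᵢ,Tⱼ) = Cov(Xᵢ,Xⱼ); the off-diagonal part of the true-score variance is the same as above.
True-score variance = [2²·16²·0.69 + 17.8²·0.93] + 307.584 = 1001.22 + 307.584 = 1308.81.
Reliability = 1308.81 / 1648.42 = 0.794.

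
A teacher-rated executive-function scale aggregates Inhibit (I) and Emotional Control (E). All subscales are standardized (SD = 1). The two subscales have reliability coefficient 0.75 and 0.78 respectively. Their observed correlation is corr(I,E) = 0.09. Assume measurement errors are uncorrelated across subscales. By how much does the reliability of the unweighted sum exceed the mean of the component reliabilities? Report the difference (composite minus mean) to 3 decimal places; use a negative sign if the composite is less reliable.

0.019

Var(sum) = 2 + 0.18 = 2.18; true-score variance = 1.53 + 0.18 = 1.71; composite reliability = 0.7844.
Mean component reliability = 0.7650.
Difference = 0.7844 − 0.7650 = 0.019.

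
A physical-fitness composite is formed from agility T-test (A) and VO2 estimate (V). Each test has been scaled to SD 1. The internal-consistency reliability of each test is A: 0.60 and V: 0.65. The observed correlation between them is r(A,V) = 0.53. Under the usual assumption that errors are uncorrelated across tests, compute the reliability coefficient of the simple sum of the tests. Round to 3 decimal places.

0.755

Var(A+V) = 2 + 2·[0.53] = 2 + 1.06 = 3.06.
With uncorrelated errors the cross-covariances are all true-score covariance, so they carry over unchanged; only the diagonal terms shrink to ρᵢσᵢ².
True-score variance = [0.60 + 0.65] + 1.06 = 1.25 + 1.06 = 2.31.
Reliability = 2.31 / 3.06 = 0.755.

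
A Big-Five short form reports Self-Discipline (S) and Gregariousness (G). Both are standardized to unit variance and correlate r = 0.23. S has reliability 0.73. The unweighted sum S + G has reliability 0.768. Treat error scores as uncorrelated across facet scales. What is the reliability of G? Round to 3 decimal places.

0.699

Var(S+G) = 2 + 2·0.23 = 2.460.
True-score variance = ρ_S + ρ_G + 2·0.23, so 0.768 = (0.73 + ρ_G + 0.46) / 2.460.
ρ_G = 0.768·2.460 − 0.73 − 0.46 = 0.699.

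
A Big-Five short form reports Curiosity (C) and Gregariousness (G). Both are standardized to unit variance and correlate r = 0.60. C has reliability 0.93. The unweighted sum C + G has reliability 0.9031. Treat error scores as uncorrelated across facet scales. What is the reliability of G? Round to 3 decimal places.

0.760

Var(C+G) = 2 + 2·0.60 = 3.200.
True-score variance = ρ_C + ρ_G + 2·0.60, so 0.9031 = (0.93 + ρ_G + 1.20) / 3.200.
ρ_G = 0.9031·3.200 − 0.93 − 1.20 = 0.760.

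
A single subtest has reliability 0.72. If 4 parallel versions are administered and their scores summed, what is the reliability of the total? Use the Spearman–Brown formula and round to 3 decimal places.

ρ_k = kρ / (1 + (k−1)ρ) = 4·0.72 / (1 + 3·0.72) = 2.880 / 3.160 = 0.911.

0.911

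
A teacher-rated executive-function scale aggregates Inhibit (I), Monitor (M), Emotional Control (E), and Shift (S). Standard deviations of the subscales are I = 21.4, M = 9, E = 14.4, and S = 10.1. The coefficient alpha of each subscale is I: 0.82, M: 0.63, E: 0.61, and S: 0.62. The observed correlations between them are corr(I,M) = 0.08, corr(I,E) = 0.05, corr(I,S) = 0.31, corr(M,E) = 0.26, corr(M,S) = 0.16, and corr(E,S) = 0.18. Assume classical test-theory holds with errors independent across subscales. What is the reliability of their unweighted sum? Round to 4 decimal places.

Var(I+M+E+S) = 21.4² + 9² + 14.4² + 10.1² + 2·[21.4·9·0.08 + 21.4·14.4·0.05 + 21.4·10.1·0.31 + 9·14.4·0.26 + 9·10.1·0.16 + 14.4·10.1·0.18] = 848.33 + 344.477 = 1192.81.
Under uncorrelated errors the observed covariances equal the true-score covariances, so only the own-variance terms attenuate.
True-score variance = [21.4²·0.82 + 9²·0.63 + 14.4²·0.61 + 10.1²·0.62] + 344.477 = 616.293 + 344.477 = 960.77.
Reliability = 960.77 / 1192.81 = 0.8055.

0.8055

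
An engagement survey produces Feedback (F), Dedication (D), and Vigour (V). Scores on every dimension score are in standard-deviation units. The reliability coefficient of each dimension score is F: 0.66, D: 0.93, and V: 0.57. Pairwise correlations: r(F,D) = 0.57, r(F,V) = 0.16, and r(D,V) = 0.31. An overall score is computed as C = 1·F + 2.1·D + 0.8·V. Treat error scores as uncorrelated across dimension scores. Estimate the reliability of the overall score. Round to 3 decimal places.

Var(C) = 1 + 2.1² + 0.8² + 2·[2.1·0.57 + 0.8·0.16 + 1.68·0.31] = 6.05 + 3.6916 = 9.7416.
Because errors are independent across components, Cov(Tᵢ,Tⱼ) = Cov(Xᵢ,Xⱼ); the off-diagonal part of the true-score variance is the same as above.
True-score variance = [0.66 + 2.1²·0.93 + 0.8²·0.57] + 3.6916 = 5.1261 + 3.6916 = 8.8177.
Reliability = 8.8177 / 9.7416 = 0.905.

0.905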